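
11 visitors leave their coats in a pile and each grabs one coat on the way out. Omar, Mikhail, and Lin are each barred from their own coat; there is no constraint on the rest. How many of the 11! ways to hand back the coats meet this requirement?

30078720

Inclusion-exclusion on the 3 forbidden self-matches:
Σ_{j=0}^{3} (-1)^j C(3,j)(11-j)!
= C(3,0)·11! - C(3,1)·10! + C(3,2)·9! - C(3,3)·8!
= 39916800 - 10886400 + 1088640 - 40320
= 30078720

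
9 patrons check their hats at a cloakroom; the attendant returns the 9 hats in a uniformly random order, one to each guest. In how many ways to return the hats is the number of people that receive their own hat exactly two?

66744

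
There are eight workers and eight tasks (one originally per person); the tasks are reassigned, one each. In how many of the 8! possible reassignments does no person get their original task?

14833

The number of derangements of 8 is !8 = Σ_{k=0}^{8} (-1)^k·8!/k!
= 8! - 8!/1! + 8!/2! - 8!/3! + 8!/4! - 8!/5! + 8!/6! - 8!/7! + 8!/8!
= 40320 - 40320 + 20160 - 6720 + 1680 - 336 + 56 - 8 + 1
= 14833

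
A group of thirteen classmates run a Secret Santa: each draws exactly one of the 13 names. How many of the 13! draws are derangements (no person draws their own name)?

The subfactorial !13 = [13!/e] (nearest integer).
13! = 6227020800, and 6227020800/e ≈ 2290792932.07, so !13 = 2290792932.

2290792932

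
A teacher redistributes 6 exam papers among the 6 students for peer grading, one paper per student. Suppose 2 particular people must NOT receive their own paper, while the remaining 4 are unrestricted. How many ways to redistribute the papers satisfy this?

Inclusion-exclusion on the 2 forbidden self-matches:
Σ_{j=0}^{2} (-1)^j C(2,j)(6-j)!
= C(2,0)·6! - C(2,1)·5! + C(2,2)·4!
= 720 - 240 + 24
= 504

504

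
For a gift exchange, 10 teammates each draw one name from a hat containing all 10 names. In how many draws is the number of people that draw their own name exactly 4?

55650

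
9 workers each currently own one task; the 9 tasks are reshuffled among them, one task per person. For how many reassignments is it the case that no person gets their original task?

133496

Use !n = n·!(n-1) + (-1)^n.
!9 = 9·14833 - 1 = 133496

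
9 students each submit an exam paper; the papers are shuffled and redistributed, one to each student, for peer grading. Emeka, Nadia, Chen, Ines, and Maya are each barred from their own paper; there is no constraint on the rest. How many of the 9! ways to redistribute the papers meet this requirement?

205056

Inclusion-exclusion on the 5 forbidden self-matches:
Σ_{j=0}^{5} (-1)^j C(5,j)(9-j)!
= C(5,0)·9! - C(5,1)·8! + C(5,2)·7! - C(5,3)·6! + C(5,4)·5! - C(5,5)·4!
= 362880 - 201600 + 50400 - 7200 + 600 - 24
= 205056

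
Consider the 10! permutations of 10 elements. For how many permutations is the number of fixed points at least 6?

2176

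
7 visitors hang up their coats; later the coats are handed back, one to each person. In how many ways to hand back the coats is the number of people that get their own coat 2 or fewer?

Sum C(7,i)·!(7-i) for i = 0..2:
  i=0: C(7,0)·!7 = 1·1854 = 1854
  i=1: C(7,1)·!6 = 7·265 = 1855
  i=2: C(7,2)·!5 = 21·44 = 924
Total = 4633.

4633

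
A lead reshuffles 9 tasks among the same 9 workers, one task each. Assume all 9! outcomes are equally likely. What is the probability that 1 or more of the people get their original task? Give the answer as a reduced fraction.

Favorable outcomes: Σ_{i≥1} C(9,i)·!(9-i) = 9·14833 + 36·1854 + 84·265 + 126·44 + 126·9 + 84·2 + 36·1 + 9·0 + 1·1 = 229384.
Total outcomes: 9! = 362880.
Probability = 229384/362880 = 28673/45360.

28673/45360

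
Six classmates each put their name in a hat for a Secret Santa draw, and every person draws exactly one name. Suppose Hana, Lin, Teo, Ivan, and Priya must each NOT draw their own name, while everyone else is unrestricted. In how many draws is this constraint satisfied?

Inclusion-exclusion on the 5 forbidden self-matches:
Σ_{j=0}^{5} (-1)^j C(5,j)(6-j)!
= C(5,0)·6! - C(5,1)·5! + C(5,2)·4! - C(5,3)·3! + C(5,4)·2! - C(5,5)·1!
= 720 - 600 + 240 - 60 + 10 - 1
= 309

309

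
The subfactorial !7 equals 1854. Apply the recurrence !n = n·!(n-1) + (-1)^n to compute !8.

14833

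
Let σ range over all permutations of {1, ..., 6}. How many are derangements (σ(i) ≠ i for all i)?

265

Recurrence: !6 = 6·!5 + (-1)^6.
!6 = 6·44 + 1 = 265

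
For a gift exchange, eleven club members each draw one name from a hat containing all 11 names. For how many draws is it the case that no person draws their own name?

Use !n = (n-1)(!(n-1) + !(n-2)).
!11 = 10·(1334961 + 133496) = 10·1468457 = 14684570

14684570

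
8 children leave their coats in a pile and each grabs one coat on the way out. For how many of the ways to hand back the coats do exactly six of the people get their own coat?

Choose which 6 of the 8 are fixed: C(8,6) = 28.
The remaining 2 must be deranged: !2 = 1.
Total: 28 × 1 = 28.

28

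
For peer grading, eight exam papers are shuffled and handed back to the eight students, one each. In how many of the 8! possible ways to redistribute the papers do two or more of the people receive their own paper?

10655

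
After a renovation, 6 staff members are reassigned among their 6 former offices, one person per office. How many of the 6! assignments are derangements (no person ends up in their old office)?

265

!6 = 6! · Σ_{k=0}^{6} (-1)^k/k!
= 6! - 6!/1! + 6!/2! - 6!/3! + 6!/4! - 6!/5! + 6!/6!
= 720 - 720 + 360 - 120 + 30 - 6 + 1
= 265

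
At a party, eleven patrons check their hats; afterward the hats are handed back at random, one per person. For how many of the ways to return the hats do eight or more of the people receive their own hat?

386

Sum C(11,i)·!(11-i) for i = 8..11:
  i=8: C(11,8)·!3 = 165·2 = 330
  i=9: C(11,9)·!2 = 55·1 = 55
  i=10: C(11,10)·!1 = 11·0 = 0
  i=11: C(11,11)·!0 = 1·1 = 1
Total = 386.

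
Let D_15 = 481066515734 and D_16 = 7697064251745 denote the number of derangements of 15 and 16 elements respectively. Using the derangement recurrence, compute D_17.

130850092279664

D_17 = (17-1)·(D_16 + D_15) = 16·(7697064251745 + 481066515734) = 16·8178130767479 = 130850092279664.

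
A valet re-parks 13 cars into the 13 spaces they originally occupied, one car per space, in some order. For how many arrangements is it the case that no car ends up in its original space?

2290792932

Recurrence: !13 = 12·(!12 + !11).
!13 = 12·(176214841 + 14684570) = 12·190899411 = 2290792932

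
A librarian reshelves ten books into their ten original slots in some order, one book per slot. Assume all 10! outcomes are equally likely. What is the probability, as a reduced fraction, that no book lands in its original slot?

Favorable outcomes: !10 = 1334961.
Total outcomes: 10! = 3628800.
Probability = 1334961/3628800 = 16481/44800.

16481/44800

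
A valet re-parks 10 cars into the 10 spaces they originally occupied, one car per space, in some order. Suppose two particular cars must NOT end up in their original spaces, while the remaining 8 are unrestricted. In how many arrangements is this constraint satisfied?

2943360

Inclusion-exclusion on the 2 forbidden self-matches:
Σ_{j=0}^{2} (-1)^j C(2,j)(10-j)!
= C(2,0)·10! - C(2,1)·9! + C(2,2)·8!
= 3628800 - 725760 + 40320
= 2943360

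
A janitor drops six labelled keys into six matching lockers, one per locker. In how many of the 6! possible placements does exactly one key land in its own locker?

264

Choose which one of the 6 is fixed: C(6,1) = 6.
The other 5 form a derangement: !5 = 44.
Total: 6 × 44 = 264.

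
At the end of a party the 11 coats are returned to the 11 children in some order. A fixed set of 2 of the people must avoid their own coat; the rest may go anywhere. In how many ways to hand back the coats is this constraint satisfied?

33022080

Let A_j be the event that the j-th constrained one is fixed. By inclusion-exclusion over the 2 events:
Σ_{j=0}^{2} (-1)^j C(2,j)(11-j)!
= C(2,0)·11! - C(2,1)·10! + C(2,2)·9!
= 39916800 - 7257600 + 362880
= 33022080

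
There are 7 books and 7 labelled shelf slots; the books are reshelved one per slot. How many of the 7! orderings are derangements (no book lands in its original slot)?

Use !n = n·!(n-1) + (-1)^n.
!7 = 7·265 - 1 = 1854

1854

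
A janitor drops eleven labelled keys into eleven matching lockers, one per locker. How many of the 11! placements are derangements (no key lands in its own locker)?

14684570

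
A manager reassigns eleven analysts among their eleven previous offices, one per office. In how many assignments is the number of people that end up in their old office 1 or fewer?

# with exactly i fixed is C(11,i)·!(11-i); sum over i=0..1:
  i=0: C(11,0)·!11 = 1·14684570 = 14684570
  i=1: C(11,1)·!10 = 11·1334961 = 14684571
Total = 29369141.

29369141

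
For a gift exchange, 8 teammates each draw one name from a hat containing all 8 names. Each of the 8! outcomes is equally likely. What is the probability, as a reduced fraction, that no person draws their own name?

Favorable outcomes: !8 = 14833.
Total outcomes: 8! = 40320.
Probability = 14833/40320 = 2119/5760.

2119/5760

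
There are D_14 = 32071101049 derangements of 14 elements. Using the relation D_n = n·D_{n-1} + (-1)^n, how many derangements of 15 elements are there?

481066515734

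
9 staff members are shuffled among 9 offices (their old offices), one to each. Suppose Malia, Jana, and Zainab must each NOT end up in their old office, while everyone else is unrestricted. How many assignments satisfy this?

Let A_j be the event that the j-th constrained one is fixed. By inclusion-exclusion over the 3 events:
Σ_{j=0}^{3} (-1)^j C(3,j)(9-j)!
= C(3,0)·9! - C(3,1)·8! + C(3,2)·7! - C(3,3)·6!
= 362880 - 120960 + 15120 - 720
= 256320

256320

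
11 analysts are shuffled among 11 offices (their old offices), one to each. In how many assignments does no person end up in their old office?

14684570

!11 is the nearest integer to 11!/e.
11! = 39916800, and 39916800/e ≈ 14684570.08, so !11 = 14684570.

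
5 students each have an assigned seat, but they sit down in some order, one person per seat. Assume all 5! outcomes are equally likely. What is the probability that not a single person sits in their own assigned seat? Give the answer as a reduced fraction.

Favorable outcomes: !5 = 44.
Total outcomes: 5! = 120.
Probability = 44/120 = 11/30.

11/30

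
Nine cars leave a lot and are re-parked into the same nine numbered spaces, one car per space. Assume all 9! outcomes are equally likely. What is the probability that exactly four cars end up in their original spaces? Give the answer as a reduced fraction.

11/720

Favorable outcomes: C(9,4)·!5 = 126·44 = 5544.
Total outcomes: 9! = 362880.
Probability = 5544/362880 = 11/720.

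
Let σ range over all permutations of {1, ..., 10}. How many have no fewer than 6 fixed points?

Sum C(10,i)·!(10-i) for i = 6..10:
  i=6: C(10,6)·!4 = 210·9 = 1890
  i=7: C(10,7)·!3 = 120·2 = 240
  i=8: C(10,8)·!2 = 45·1 = 45
  i=9: C(10,9)·!1 = 10·0 = 0
  i=10: C(10,10)·!0 = 1·1 = 1
Total = 2176.

2176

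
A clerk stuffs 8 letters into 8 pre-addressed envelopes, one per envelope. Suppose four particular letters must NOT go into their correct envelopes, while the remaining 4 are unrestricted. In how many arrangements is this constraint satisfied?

24024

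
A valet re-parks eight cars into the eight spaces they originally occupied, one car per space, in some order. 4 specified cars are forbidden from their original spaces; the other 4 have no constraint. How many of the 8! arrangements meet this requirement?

Inclusion-exclusion on the 4 forbidden self-matches:
Σ_{j=0}^{4} (-1)^j C(4,j)(8-j)!
= C(4,0)·8! - C(4,1)·7! + C(4,2)·6! - C(4,3)·5! + C(4,4)·4!
= 40320 - 20160 + 4320 - 480 + 24
= 24024

24024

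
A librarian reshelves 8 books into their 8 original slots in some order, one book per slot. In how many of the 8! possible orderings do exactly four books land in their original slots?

Pick the 4 fixed positions: C(8,4) = 70 ways.
The remaining 4 must be deranged: !4 = 9.
Total: 70 × 9 = 630.

630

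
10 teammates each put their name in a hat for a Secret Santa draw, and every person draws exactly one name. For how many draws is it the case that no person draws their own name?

1334961

The subfactorial !10 = [10!/e] (nearest integer).
10! = 3628800, and 3628800/e ≈ 1334960.92, so !10 = 1334961.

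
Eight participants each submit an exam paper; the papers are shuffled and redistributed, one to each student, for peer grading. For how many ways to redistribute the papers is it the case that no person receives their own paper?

14833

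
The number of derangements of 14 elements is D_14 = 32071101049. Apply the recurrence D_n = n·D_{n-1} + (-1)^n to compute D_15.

481066515734

D_15 = 15·32071101049 - 1 = 481066515734.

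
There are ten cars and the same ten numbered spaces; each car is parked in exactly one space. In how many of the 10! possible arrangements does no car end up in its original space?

Recurrence: !10 = 9·(!9 + !8).
!10 = 9·(133496 + 14833) = 9·148329 = 1334961

1334961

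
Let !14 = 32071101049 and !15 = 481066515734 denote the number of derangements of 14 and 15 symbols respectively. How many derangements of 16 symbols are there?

!16 = (16-1)·(!15 + !14) = 15·(481066515734 + 32071101049) = 15·513137616783 = 7697064251745.

7697064251745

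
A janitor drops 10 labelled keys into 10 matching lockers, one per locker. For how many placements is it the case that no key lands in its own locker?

1334961

!10 is the nearest integer to 10!/e.
10! = 3628800, and 3628800/e ≈ 1334960.92, so !10 = 1334961.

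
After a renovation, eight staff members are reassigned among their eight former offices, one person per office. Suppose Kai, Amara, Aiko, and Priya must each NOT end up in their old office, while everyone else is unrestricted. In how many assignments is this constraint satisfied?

24024

Let A_j be the event that the j-th constrained one is fixed. By inclusion-exclusion over the 4 events:
Σ_{j=0}^{4} (-1)^j C(4,j)(8-j)!
= C(4,0)·8! - C(4,1)·7! + C(4,2)·6! - C(4,3)·5! + C(4,4)·4!
= 40320 - 20160 + 4320 - 480 + 24
= 24024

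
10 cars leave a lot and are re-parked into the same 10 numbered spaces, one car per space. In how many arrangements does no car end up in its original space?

The number of derangements of 10 is !10 = Σ_{k=0}^{10} (-1)^k·10!/k!
= 10! - 10!/1! + 10!/2! - 10!/3! + 10!/4! - 10!/5! + 10!/6! - 10!/7! + 10!/8! - 10!/9! + 10!/10!
= 3628800 - 3628800 + 1814400 - 604800 + 151200 - 30240 + 5040 - 720 + 90 - 10 + 1
= 1334961

1334961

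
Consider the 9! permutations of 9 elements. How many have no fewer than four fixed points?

6883

# with exactly i fixed is C(9,i)·!(9-i); sum over i=4..9:
  i=4: C(9,4)·!5 = 126·44 = 5544
  i=5: C(9,5)·!4 = 126·9 = 1134
  i=6: C(9,6)·!3 = 84·2 = 168
  i=7: C(9,7)·!2 = 36·1 = 36
  i=8: C(9,8)·!1 = 9·0 = 0
  i=9: C(9,9)·!0 = 1·1 = 1
Total = 6883.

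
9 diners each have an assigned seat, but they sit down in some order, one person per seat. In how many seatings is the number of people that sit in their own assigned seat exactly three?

22260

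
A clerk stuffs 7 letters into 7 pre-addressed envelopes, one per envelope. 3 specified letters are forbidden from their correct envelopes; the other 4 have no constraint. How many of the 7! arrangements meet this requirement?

3216

Inclusion-exclusion on the 3 forbidden self-matches:
Σ_{j=0}^{3} (-1)^j C(3,j)(7-j)!
= C(3,0)·7! - C(3,1)·6! + C(3,2)·5! - C(3,3)·4!
= 5040 - 2160 + 360 - 24
= 3216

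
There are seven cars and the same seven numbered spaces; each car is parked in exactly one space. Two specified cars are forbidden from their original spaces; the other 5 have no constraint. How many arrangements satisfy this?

Let A_j be the event that the j-th constrained one is fixed. By inclusion-exclusion over the 2 events:
Σ_{j=0}^{2} (-1)^j C(2,j)(7-j)!
= C(2,0)·7! - C(2,1)·6! + C(2,2)·5!
= 5040 - 1440 + 120
= 3720

3720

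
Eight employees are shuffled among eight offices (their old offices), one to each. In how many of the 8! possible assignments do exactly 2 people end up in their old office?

7420

Pick the 2 fixed positions: C(8,2) = 28 ways.
The other 6 form a derangement: !6 = 265.
Total: 28 × 265 = 7420.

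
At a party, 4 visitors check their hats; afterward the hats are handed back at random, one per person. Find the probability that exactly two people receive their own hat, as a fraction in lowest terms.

Favorable outcomes: C(4,2)·!2 = 6·1 = 6.
Total outcomes: 4! = 24.
Probability = 6/24 = 1/4.

1/4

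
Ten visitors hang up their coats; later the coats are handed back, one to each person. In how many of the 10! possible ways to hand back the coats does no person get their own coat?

Use !n = (n-1)(!(n-1) + !(n-2)).
!10 = 9·(133496 + 14833) = 9·148329 = 1334961

1334961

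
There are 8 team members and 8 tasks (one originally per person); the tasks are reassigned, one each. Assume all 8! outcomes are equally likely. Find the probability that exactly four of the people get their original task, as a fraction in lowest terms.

1/64

Favorable outcomes: C(8,4)·!4 = 70·9 = 630.
Total outcomes: 8! = 40320.
Probability = 630/40320 = 1/64.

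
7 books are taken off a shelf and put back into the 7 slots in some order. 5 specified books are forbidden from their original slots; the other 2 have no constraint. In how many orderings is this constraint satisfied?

2428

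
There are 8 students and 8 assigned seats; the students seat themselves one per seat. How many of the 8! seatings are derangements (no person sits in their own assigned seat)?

14833

Use !n = (n-1)(!(n-1) + !(n-2)).
!8 = 7·(1854 + 265) = 7·2119 = 14833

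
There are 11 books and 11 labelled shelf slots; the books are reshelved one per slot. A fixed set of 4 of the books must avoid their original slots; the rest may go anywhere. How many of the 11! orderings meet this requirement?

Let A_j be the event that the j-th constrained one is fixed. By inclusion-exclusion over the 4 events:
Σ_{j=0}^{4} (-1)^j C(4,j)(11-j)!
= C(4,0)·11! - C(4,1)·10! + C(4,2)·9! - C(4,3)·8! + C(4,4)·7!
= 39916800 - 14515200 + 2177280 - 161280 + 5040
= 27422640

27422640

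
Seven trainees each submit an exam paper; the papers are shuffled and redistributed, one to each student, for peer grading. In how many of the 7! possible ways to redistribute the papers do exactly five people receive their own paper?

21

Choose which 5 of the 7 are fixed: C(7,5) = 21.
The remaining 2 must be deranged: !2 = 1.
Total: 21 × 1 = 21.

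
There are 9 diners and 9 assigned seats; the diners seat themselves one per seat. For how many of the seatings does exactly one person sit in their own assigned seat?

Choose which one of the 9 is fixed: C(9,1) = 9.
The other 8 form a derangement: !8 = 14833.
Total: 9 × 14833 = 133497.

133497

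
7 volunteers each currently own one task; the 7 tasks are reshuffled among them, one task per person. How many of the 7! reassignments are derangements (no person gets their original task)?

1854

!7 = 7! · Σ_{k=0}^{7} (-1)^k/k!
= 7! - 7!/1! + 7!/2! - 7!/3! + 7!/4! - 7!/5! + 7!/6! - 7!/7!
= 5040 - 5040 + 2520 - 840 + 210 - 42 + 7 - 1
= 1854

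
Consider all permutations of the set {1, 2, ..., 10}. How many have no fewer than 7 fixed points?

# with exactly i fixed is C(10,i)·!(10-i); sum over i=7..10:
  i=7: C(10,7)·!3 = 120·2 = 240
  i=8: C(10,8)·!2 = 45·1 = 45
  i=9: C(10,9)·!1 = 10·0 = 0
  i=10: C(10,10)·!0 = 1·1 = 1
Total = 286.

286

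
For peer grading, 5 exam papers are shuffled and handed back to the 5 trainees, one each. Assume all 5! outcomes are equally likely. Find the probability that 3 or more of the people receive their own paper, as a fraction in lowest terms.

11/120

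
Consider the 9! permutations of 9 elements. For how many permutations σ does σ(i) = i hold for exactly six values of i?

168

Choose which 6 of the 9 are fixed: C(9,6) = 84.
The other 3 form a derangement: !3 = 2.
Total: 84 × 2 = 168.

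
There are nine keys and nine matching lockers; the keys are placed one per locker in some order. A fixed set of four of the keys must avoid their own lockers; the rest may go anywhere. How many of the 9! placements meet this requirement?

229080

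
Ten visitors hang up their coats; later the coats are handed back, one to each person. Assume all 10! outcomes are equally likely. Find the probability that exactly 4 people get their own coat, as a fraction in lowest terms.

Favorable outcomes: C(10,4)·!6 = 210·265 = 55650.
Total outcomes: 10! = 3628800.
Probability = 55650/3628800 = 53/3456.

53/3456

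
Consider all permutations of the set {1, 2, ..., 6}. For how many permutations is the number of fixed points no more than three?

704

Sum C(6,i)·!(6-i) for i = 0..3:
  i=0: C(6,0)·!6 = 1·265 = 265
  i=1: C(6,1)·!5 = 6·44 = 264
  i=2: C(6,2)·!4 = 15·9 = 135
  i=3: C(6,3)·!3 = 20·2 = 40
Total = 704.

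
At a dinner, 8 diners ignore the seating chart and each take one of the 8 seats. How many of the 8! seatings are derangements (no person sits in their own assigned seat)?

The number of derangements of 8 is !8 = Σ_{k=0}^{8} (-1)^k·8!/k!
= 8! - 8!/1! + 8!/2! - 8!/3! + 8!/4! - 8!/5! + 8!/6! - 8!/7! + 8!/8!
= 40320 - 40320 + 20160 - 6720 + 1680 - 336 + 56 - 8 + 1
= 14833

14833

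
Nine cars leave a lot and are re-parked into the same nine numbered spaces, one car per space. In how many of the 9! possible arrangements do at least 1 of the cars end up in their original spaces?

# with exactly i fixed is C(9,i)·!(9-i); sum over i=1..9:
  i=1: C(9,1)·!8 = 9·14833 = 133497
  i=2: C(9,2)·!7 = 36·1854 = 66744
  i=3: C(9,3)·!6 = 84·265 = 22260
  i=4: C(9,4)·!5 = 126·44 = 5544
  i=5: C(9,5)·!4 = 126·9 = 1134
  i=6: C(9,6)·!3 = 84·2 = 168
  i=7: C(9,7)·!2 = 36·1 = 36
  i=8: C(9,8)·!1 = 9·0 = 0
  i=9: C(9,9)·!0 = 1·1 = 1
Total = 229384.

229384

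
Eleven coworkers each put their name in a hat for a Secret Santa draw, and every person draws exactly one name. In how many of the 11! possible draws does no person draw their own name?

14684570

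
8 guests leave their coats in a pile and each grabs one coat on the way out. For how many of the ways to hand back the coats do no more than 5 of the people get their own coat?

40291

# with exactly i fixed is C(8,i)·!(8-i); sum over i=0..5:
  i=0: C(8,0)·!8 = 1·14833 = 14833
  i=1: C(8,1)·!7 = 8·1854 = 14832
  i=2: C(8,2)·!6 = 28·265 = 7420
  i=3: C(8,3)·!5 = 56·44 = 2464
  i=4: C(8,4)·!4 = 70·9 = 630
  i=5: C(8,5)·!3 = 56·2 = 112
Total = 40291.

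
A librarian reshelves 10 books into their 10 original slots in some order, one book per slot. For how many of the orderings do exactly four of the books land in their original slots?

55650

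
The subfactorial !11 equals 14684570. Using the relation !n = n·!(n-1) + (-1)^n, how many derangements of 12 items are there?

!12 = 12·14684570 + 1 = 176214841.

176214841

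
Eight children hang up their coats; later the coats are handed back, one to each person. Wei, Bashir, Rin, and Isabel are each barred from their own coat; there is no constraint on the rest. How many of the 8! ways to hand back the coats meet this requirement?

24024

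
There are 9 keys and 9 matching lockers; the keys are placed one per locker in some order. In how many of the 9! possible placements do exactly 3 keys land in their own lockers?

22260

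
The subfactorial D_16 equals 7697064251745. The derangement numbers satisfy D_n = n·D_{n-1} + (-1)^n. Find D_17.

130850092279664

D_17 = 17·7697064251745 - 1 = 130850092279664.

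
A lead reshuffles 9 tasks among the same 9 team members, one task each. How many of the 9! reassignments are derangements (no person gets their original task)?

133496

!9 = 9! · Σ_{k=0}^{9} (-1)^k/k!
= 9! - 9!/1! + 9!/2! - 9!/3! + 9!/4! - 9!/5! + 9!/6! - 9!/7! + 9!/8! - 9!/9!
= 362880 - 362880 + 181440 - 60480 + 15120 - 3024 + 504 - 72 + 9 - 1
= 133496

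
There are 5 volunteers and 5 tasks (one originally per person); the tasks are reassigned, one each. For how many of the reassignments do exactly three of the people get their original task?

10

Choose which 3 of the 5 are fixed: C(5,3) = 10.
The other 2 form a derangement: !2 = 1.
Total: 10 × 1 = 10.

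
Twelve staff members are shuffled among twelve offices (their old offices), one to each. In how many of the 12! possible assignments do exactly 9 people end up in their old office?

440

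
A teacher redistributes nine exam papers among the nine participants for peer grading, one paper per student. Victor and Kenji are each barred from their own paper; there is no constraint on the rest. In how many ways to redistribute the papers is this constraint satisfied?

Let A_j be the event that the j-th constrained one is fixed. By inclusion-exclusion over the 2 events:
Σ_{j=0}^{2} (-1)^j C(2,j)(9-j)!
= C(2,0)·9! - C(2,1)·8! + C(2,2)·7!
= 362880 - 80640 + 5040
= 287280

287280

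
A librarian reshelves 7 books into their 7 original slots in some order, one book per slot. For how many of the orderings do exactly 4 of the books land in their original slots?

70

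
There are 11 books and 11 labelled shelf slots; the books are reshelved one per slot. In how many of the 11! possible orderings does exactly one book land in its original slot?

14684571

Choose which one of the 11 is fixed: C(11,1) = 11.
The remaining 10 must be deranged: !10 = 1334961.
Total: 11 × 1334961 = 14684571.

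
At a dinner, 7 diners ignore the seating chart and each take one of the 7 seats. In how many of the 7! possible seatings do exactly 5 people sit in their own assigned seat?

Pick the 5 fixed positions: C(7,5) = 21 ways.
The remaining 2 must be deranged: !2 = 1.
Total: 21 × 1 = 21.

21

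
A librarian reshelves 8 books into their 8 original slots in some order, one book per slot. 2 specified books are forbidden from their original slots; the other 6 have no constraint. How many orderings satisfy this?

30960

Let A_j be the event that the j-th constrained one is fixed. By inclusion-exclusion over the 2 events:
Σ_{j=0}^{2} (-1)^j C(2,j)(8-j)!
= C(2,0)·8! - C(2,1)·7! + C(2,2)·6!
= 40320 - 10080 + 720
= 30960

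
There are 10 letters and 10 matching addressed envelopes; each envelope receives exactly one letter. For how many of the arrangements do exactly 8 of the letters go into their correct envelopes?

Choose which 8 of the 10 are fixed: C(10,8) = 45.
The other 2 form a derangement: !2 = 1.
Total: 45 × 1 = 45.

45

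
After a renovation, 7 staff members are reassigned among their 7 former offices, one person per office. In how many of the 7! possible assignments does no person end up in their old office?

1854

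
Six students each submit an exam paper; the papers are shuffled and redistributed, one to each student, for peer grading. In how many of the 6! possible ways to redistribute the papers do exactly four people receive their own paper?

15

Choose which 4 of the 6 are fixed: C(6,4) = 15.
The other 2 form a derangement: !2 = 1.
Total: 15 × 1 = 15.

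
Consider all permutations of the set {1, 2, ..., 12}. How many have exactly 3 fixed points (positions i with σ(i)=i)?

29369120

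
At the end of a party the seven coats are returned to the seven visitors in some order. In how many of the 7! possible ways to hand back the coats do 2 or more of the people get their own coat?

# with exactly i fixed is C(7,i)·!(7-i); sum over i=2..7:
  i=2: C(7,2)·!5 = 21·44 = 924
  i=3: C(7,3)·!4 = 35·9 = 315
  i=4: C(7,4)·!3 = 35·2 = 70
  i=5: C(7,5)·!2 = 21·1 = 21
  i=6: C(7,6)·!1 = 7·0 = 0
  i=7: C(7,7)·!0 = 1·1 = 1
Total = 1331.

1331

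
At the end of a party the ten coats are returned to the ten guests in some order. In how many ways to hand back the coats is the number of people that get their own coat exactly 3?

222480

Pick the 3 fixed positions: C(10,3) = 120 ways.
The remaining 7 must be deranged: !7 = 1854.
Total: 120 × 1854 = 222480.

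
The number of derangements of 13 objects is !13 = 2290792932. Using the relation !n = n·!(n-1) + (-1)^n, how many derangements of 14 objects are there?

32071101049

!14 = 14·2290792932 + 1 = 32071101049.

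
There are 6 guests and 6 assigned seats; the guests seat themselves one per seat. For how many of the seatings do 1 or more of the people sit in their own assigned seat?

Sum C(6,i)·!(6-i) for i = 1..6:
  i=1: C(6,1)·!5 = 6·44 = 264
  i=2: C(6,2)·!4 = 15·9 = 135
  i=3: C(6,3)·!3 = 20·2 = 40
  i=4: C(6,4)·!2 = 15·1 = 15
  i=5: C(6,5)·!1 = 6·0 = 0
  i=6: C(6,6)·!0 = 1·1 = 1
Total = 455.

455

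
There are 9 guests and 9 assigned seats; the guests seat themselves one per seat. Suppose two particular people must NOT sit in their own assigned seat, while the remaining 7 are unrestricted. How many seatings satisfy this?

Inclusion-exclusion on the 2 forbidden self-matches:
Σ_{j=0}^{2} (-1)^j C(2,j)(9-j)!
= C(2,0)·9! - C(2,1)·8! + C(2,2)·7!
= 362880 - 80640 + 5040
= 287280

287280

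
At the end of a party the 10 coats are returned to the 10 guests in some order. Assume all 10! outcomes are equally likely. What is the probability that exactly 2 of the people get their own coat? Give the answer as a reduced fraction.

Favorable outcomes: C(10,2)·!8 = 45·14833 = 667485.
Total outcomes: 10! = 3628800.
Probability = 667485/3628800 = 2119/11520.

2119/11520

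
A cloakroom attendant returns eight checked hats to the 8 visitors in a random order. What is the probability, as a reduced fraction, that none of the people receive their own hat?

2119/5760

Favorable outcomes: !8 = 14833.
Total outcomes: 8! = 40320.
Probability = 14833/40320 = 2119/5760.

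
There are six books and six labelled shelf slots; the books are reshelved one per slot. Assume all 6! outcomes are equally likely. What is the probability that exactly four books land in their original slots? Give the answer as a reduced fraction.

Favorable outcomes: C(6,4)·!2 = 15·1 = 15.
Total outcomes: 6! = 720.
Probability = 15/720 = 1/48.

1/48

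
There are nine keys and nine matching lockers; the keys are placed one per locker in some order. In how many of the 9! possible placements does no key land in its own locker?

The subfactorial !9 = [9!/e] (nearest integer).
9! = 362880, and 362880/e ≈ 133496.09, so !9 = 133496.

133496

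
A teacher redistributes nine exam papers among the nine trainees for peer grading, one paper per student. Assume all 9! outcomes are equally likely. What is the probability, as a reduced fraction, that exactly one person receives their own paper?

2119/5760

Favorable outcomes: C(9,1)·!8 = 9·14833 = 133497.
Total outcomes: 9! = 362880.
Probability = 133497/362880 = 2119/5760.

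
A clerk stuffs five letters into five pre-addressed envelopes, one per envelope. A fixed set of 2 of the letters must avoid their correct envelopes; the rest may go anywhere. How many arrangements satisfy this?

78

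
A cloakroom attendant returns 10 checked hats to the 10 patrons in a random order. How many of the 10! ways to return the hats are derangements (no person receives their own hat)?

Use !n = n·!(n-1) + (-1)^n.
!10 = 10·133496 + 1 = 1334961

1334961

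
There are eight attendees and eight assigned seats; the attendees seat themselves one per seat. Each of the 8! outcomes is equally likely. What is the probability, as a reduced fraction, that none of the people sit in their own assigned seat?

2119/5760

Favorable outcomes: !8 = 14833.
Total outcomes: 8! = 40320.
Probability = 14833/40320 = 2119/5760.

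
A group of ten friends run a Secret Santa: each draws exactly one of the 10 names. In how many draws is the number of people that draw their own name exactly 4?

55650

Pick the 4 fixed positions: C(10,4) = 210 ways.
The remaining 6 must be deranged: !6 = 265.
Total: 210 × 265 = 55650.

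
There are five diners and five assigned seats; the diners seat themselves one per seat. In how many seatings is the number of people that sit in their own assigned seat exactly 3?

10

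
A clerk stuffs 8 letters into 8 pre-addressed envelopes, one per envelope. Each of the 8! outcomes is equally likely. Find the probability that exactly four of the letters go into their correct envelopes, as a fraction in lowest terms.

1/64

Favorable outcomes: C(8,4)·!4 = 70·9 = 630.
Total outcomes: 8! = 40320.
Probability = 630/40320 = 1/64.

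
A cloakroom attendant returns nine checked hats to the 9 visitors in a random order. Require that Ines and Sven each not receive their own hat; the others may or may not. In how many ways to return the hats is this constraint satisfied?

287280

Inclusion-exclusion on the 2 forbidden self-matches:
Σ_{j=0}^{2} (-1)^j C(2,j)(9-j)!
= C(2,0)·9! - C(2,1)·8! + C(2,2)·7!
= 362880 - 80640 + 5040
= 287280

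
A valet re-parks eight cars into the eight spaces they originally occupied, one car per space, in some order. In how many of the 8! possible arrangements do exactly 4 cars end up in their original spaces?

630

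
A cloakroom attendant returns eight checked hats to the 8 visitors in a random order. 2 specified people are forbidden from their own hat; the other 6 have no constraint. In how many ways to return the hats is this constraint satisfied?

Let A_j be the event that the j-th constrained one is fixed. By inclusion-exclusion over the 2 events:
Σ_{j=0}^{2} (-1)^j C(2,j)(8-j)!
= C(2,0)·8! - C(2,1)·7! + C(2,2)·6!
= 40320 - 10080 + 720
= 30960

30960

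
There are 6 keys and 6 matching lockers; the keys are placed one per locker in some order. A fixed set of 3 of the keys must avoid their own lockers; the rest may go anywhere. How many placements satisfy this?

426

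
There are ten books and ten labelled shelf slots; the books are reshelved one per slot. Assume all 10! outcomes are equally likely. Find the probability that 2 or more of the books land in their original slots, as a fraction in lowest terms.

958879/3628800

Favorable outcomes: Σ_{i≥2} C(10,i)·!(10-i) = 45·14833 + 120·1854 + 210·265 + 252·44 + 210·9 + 120·2 + 45·1 + 10·0 + 1·1 = 958879.
Total outcomes: 10! = 3628800.
Probability = 958879/3628800 = 958879/3628800.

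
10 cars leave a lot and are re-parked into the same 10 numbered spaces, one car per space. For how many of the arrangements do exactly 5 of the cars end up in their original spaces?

11088

Choose which 5 of the 10 are fixed: C(10,5) = 252.
The other 5 form a derangement: !5 = 44.
Total: 252 × 44 = 11088.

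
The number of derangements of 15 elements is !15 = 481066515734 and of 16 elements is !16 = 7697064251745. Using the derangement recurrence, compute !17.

!17 = (17-1)·(!16 + !15) = 16·(7697064251745 + 481066515734) = 16·8178130767479 = 130850092279664.

130850092279664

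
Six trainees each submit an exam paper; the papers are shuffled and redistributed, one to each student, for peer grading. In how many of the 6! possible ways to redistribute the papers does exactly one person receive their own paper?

264

Choose which one of the 6 is fixed: C(6,1) = 6.
The remaining 5 must be deranged: !5 = 44.
Total: 6 × 44 = 264.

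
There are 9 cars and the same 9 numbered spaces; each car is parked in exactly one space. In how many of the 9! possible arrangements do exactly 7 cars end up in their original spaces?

36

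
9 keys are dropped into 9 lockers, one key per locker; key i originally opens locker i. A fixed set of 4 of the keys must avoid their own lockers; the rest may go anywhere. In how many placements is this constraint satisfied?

229080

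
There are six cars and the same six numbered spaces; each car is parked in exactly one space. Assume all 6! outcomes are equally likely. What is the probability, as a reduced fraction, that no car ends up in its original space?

53/144

Favorable outcomes: !6 = 265.
Total outcomes: 6! = 720.
Probability = 265/720 = 53/144.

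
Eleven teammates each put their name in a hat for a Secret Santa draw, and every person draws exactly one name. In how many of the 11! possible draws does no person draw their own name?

14684570

The number of derangements of 11 is !11 = Σ_{k=0}^{11} (-1)^k·11!/k!
= 11! - 11!/1! + 11!/2! - 11!/3! + 11!/4! - 11!/5! + 11!/6! - 11!/7! + 11!/8! - 11!/9! + 11!/10! - 11!/11!
= 39916800 - 39916800 + 19958400 - 6652800 + 1663200 - 332640 + 55440 - 7920 + 990 - 110 + 11 - 1
= 14684570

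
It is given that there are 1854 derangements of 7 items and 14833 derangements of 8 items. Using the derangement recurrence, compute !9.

!9 = (9-1)·(!8 + !7) = 8·(14833 + 1854) = 8·16687 = 133496.

133496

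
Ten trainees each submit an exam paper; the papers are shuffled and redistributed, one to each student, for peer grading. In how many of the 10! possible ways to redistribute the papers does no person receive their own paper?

The subfactorial !10 = [10!/e] (nearest integer).
10! = 3628800, and 3628800/e ≈ 1334960.92, so !10 = 1334961.

1334961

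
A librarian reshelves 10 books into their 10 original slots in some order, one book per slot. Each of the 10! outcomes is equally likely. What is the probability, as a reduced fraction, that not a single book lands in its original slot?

16481/44800

Favorable outcomes: !10 = 1334961.
Total outcomes: 10! = 3628800.
Probability = 1334961/3628800 = 16481/44800.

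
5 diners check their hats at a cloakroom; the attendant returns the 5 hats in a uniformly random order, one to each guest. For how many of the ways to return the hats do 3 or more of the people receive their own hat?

# with exactly i fixed is C(5,i)·!(5-i); sum over i=3..5:
  i=3: C(5,3)·!2 = 10·1 = 10
  i=4: C(5,4)·!1 = 5·0 = 0
  i=5: C(5,5)·!0 = 1·1 = 1
Total = 11.

11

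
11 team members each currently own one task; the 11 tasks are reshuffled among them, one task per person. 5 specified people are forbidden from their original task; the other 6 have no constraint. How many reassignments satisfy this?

25022880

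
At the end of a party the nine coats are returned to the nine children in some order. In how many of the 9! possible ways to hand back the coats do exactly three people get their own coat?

22260

Choose which 3 of the 9 are fixed: C(9,3) = 84.
The remaining 6 must be deranged: !6 = 265.
Total: 84 × 265 = 22260.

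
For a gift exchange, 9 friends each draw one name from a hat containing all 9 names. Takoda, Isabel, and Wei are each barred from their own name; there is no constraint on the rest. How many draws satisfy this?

256320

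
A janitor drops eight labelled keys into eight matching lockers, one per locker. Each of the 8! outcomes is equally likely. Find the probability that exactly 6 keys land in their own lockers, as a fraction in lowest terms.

Favorable outcomes: C(8,6)·!2 = 28·1 = 28.
Total outcomes: 8! = 40320.
Probability = 28/40320 = 1/1440.

1/1440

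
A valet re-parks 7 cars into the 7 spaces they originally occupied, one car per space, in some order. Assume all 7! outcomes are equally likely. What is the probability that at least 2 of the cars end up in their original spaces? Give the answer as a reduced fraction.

1331/5040

Favorable outcomes: Σ_{i≥2} C(7,i)·!(7-i) = 21·44 + 35·9 + 35·2 + 21·1 + 7·0 + 1·1 = 1331.
Total outcomes: 7! = 5040.
Probability = 1331/5040 = 1331/5040.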